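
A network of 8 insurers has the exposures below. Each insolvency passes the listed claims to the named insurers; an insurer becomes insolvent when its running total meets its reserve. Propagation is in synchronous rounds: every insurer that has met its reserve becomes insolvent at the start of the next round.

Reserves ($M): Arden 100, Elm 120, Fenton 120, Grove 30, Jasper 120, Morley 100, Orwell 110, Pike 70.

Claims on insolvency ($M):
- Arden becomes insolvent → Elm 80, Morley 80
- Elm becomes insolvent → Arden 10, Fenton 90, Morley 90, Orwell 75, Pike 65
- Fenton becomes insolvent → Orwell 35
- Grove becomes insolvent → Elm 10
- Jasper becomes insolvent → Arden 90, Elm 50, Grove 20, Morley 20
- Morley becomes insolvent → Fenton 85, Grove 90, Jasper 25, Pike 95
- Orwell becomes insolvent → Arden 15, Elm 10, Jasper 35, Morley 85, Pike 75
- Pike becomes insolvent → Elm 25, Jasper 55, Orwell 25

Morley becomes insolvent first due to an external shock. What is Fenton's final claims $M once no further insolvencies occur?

85

Round 1 — Morley becomes insolvent (initial).
  Fenton: +85 → 85 < 120
  Grove: +90 → 90 ≥ 30
  Jasper: +25 → 25 < 120
  Pike: +95 → 95 ≥ 70
Round 2 — Grove, Pike become insolvent.
  Elm: +10+25 → 35 < 120
  Jasper: +55 → 80 < 120
  Orwell: +25 → 25 < 110
No further insolvencies.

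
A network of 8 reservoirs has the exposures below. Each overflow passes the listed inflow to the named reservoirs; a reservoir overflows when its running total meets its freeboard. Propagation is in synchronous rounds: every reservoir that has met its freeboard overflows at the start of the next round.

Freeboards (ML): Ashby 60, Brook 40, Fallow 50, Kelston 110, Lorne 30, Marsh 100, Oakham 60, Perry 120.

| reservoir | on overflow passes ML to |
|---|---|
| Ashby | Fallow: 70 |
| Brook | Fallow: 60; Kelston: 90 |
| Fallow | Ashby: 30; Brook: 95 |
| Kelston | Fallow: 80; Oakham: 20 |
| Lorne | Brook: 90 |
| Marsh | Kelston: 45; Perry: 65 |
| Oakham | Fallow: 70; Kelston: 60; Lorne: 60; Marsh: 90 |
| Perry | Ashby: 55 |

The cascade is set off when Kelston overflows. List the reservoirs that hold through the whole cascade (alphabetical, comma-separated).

Round 1 — Kelston overflows (initial).
  Fallow: +80 → 80 ≥ 50
  Oakham: +20 → 20 < 60
Round 2 — Fallow overflows.
  Ashby: +30 → 30 < 60
  Brook: +95 → 95 ≥ 40
Round 3 — Brook overflows.
No further overflows.

Ashby, Lorne, Marsh, Oakham, Perry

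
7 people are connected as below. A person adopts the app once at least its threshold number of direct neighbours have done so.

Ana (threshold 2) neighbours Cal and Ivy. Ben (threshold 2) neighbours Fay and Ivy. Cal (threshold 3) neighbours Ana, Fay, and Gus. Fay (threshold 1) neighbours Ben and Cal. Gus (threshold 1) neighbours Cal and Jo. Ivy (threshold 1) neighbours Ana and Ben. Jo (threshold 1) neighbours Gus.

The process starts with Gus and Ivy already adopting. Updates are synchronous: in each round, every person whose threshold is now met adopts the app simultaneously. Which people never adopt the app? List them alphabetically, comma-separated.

Ana, Ben, Cal, Fay

Round 1 — Gus, Ivy adopt the app (initial).
Round 2 — checking thresholds:
  Ana: 1 of 2 neighbours < 2, below threshold.
  Ben: 1 of 2 neighbours < 2, below threshold.
  Cal: 1 of 3 neighbours < 3, below threshold.
  Jo: 1 of 1 neighbours ≥ 1, adopts the app.
Round 3 — no new adoptions; cascade stops.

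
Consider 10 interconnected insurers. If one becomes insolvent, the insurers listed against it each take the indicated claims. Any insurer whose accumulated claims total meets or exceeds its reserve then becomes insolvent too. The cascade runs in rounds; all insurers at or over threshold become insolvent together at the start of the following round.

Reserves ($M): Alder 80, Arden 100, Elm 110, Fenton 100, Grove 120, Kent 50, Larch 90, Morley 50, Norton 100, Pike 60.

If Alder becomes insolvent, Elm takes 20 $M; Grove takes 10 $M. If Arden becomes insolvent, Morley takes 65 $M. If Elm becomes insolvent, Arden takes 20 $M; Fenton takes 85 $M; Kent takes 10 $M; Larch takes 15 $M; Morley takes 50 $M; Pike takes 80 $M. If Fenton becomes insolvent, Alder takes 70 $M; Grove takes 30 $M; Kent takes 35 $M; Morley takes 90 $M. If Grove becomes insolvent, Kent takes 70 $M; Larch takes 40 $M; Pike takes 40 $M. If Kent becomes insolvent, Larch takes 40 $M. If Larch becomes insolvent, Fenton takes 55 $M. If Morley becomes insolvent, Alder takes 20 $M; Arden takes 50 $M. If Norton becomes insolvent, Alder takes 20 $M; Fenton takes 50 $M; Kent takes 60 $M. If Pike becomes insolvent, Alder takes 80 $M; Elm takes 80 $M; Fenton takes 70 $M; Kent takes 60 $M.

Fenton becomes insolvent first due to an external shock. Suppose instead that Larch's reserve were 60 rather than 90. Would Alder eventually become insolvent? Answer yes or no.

yes

With Larch's reserve at 60:
Round 1 — Fenton becomes insolvent (initial).
  Alder: +70 → 70 < 80
  Grove: +30 → 30 < 120
  Kent: +35 → 35 < 50
  Morley: +90 → 90 ≥ 50
Round 2 — Morley becomes insolvent.
  Alder: +20 → 90 ≥ 80
  Arden: +50 → 50 < 100
Round 3 — Alder becomes insolvent.
  Elm: +20 → 20 < 110
  Grove: +10 → 40 < 120
No further insolvencies.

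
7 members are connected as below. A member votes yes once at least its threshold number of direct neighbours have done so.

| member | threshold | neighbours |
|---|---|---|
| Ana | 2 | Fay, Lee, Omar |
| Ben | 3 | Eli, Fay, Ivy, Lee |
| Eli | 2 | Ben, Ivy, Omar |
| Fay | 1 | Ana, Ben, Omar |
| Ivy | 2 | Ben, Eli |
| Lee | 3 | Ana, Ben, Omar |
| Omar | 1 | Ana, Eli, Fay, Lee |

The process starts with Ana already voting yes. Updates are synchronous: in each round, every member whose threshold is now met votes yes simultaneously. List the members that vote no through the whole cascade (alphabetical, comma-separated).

Ben, Eli, Ivy, Lee

Round 1 — Ana votes yes (initial).
Round 2 — checking thresholds:
  Fay: 1 of 3 neighbours ≥ 1, votes yes.
  Lee: 1 of 3 neighbours < 3, holds.
  Omar: 1 of 4 neighbours ≥ 1, votes yes.
Round 3 — no new yes votes; cascade stops.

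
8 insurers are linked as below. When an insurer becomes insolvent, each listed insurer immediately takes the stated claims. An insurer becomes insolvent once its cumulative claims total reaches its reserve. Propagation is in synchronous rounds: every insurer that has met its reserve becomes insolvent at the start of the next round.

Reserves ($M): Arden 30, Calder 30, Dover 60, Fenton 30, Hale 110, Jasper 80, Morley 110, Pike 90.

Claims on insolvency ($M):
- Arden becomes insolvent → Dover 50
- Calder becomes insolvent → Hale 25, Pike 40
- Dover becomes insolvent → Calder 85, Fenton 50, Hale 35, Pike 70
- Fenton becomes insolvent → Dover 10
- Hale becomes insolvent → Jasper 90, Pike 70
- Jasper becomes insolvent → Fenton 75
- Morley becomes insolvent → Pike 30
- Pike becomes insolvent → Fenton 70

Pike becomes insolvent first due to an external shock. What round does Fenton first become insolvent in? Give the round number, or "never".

Round 1 — Pike becomes insolvent (initial).
  Fenton: +70 → 70 ≥ 30
Round 2 — Fenton becomes insolvent.
  Dover: +10 → 10 < 60
No further insolvencies.

2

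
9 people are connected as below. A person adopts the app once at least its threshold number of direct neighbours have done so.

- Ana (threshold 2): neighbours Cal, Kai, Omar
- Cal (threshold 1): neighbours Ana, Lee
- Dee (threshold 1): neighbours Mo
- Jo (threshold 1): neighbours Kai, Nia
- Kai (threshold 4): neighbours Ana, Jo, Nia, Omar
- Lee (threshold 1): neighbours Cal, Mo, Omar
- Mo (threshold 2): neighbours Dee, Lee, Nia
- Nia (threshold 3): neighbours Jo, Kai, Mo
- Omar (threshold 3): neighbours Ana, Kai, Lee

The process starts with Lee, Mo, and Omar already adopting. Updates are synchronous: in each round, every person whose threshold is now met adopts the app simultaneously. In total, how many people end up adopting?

6

Round 1 — Lee, Mo, Omar adopt the app (initial).
Round 2 — checking thresholds:
  Ana: 1 of 3 neighbours < 2, not yet.
  Cal: 1 of 2 neighbours ≥ 1, adopts the app.
  Dee: 1 of 1 neighbours ≥ 1, adopts the app.
  Kai: 1 of 4 neighbours < 4, not yet.
  Nia: 1 of 3 neighbours < 3, not yet.
Round 3 — checking thresholds:
  Ana: 2 of 3 neighbours ≥ 2, adopts the app.
  Kai: 1 of 4 neighbours < 4, not yet.
  Nia: 1 of 3 neighbours < 3, not yet.
Round 4 — no new adoptions; cascade stops.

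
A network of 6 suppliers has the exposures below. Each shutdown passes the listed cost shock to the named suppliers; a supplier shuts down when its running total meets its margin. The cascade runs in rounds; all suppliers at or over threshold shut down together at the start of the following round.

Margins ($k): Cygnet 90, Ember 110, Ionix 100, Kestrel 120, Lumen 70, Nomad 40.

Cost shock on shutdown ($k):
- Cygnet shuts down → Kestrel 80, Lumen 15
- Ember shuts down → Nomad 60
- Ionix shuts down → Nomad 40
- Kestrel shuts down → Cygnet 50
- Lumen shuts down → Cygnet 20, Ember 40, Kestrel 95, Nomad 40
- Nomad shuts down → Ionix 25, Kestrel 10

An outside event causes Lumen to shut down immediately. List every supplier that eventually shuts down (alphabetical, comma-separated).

Round 1 — Lumen shuts down (initial).
  Cygnet: +20 → 20 < 90
  Ember: +40 → 40 < 110
  Kestrel: +95 → 95 < 120
  Nomad: +40 → 40 ≥ 40
Round 2 — Nomad shuts down.
  Ionix: +25 → 25 < 100
  Kestrel: +10 → 105 < 120
No further shutdowns.

Lumen, Nomad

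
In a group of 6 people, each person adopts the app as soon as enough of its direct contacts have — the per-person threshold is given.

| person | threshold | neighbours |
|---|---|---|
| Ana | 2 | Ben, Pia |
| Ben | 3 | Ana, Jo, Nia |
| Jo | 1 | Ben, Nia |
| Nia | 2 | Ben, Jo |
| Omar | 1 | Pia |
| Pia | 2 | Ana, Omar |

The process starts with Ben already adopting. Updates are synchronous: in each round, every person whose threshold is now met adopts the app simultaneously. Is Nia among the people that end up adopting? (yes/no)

Round 1 — Ben adopts the app (initial).
Round 2 — checking thresholds:
  Ana: 1 of 2 neighbours < 2, not yet.
  Jo: 1 of 2 neighbours ≥ 1, adopts the app.
  Nia: 1 of 2 neighbours < 2, not yet.
Round 3 — checking thresholds:
  Ana: 1 of 2 neighbours < 2, not yet.
  Nia: 2 of 2 neighbours ≥ 2, adopts the app.
Round 4 — no new adoptions; cascade stops.

yes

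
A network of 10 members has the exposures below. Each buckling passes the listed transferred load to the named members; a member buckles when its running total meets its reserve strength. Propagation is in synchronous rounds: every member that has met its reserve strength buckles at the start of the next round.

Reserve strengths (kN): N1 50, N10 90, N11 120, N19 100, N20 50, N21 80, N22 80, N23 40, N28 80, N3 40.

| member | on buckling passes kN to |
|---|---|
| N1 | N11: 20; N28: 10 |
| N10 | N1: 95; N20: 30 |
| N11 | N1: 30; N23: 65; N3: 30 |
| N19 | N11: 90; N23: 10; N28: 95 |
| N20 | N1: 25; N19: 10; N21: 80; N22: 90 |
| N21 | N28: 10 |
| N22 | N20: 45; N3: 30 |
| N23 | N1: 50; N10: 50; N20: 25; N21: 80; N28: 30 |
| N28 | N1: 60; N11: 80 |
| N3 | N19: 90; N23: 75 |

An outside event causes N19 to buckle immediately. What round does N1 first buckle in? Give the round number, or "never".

Round 1 — N19 buckles (initial).
  N11: +90 → 90 < 120
  N23: +10 → 10 < 40
  N28: +95 → 95 ≥ 80
Round 2 — N28 buckles.
  N1: +60 → 60 ≥ 50
  N11: +80 → 170 ≥ 120
Round 3 — N1, N11 buckle.
  N23: +65 → 75 ≥ 40
  N3: +30 → 30 < 40
Round 4 — N23 buckles.
  N10: +50 → 50 < 90
  N20: +25 → 25 < 50
  N21: +80 → 80 ≥ 80
Round 5 — N21 buckles.
No further bucklings.

3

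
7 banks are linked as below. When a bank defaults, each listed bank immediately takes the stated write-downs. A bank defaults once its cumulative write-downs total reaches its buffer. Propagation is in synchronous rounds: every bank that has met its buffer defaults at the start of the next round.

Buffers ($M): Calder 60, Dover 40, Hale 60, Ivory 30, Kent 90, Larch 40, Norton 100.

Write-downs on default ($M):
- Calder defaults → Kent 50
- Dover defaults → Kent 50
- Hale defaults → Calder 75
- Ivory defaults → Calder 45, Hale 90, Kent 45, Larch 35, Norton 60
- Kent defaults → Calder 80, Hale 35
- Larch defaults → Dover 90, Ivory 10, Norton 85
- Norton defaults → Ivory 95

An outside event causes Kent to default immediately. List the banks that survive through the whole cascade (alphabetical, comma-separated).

Round 1 — Kent defaults (initial).
  Calder: +80 → 80 ≥ 60
  Hale: +35 → 35 < 60
Round 2 — Calder defaults.
No further defaults.

Dover, Hale, Ivory, Larch, Norton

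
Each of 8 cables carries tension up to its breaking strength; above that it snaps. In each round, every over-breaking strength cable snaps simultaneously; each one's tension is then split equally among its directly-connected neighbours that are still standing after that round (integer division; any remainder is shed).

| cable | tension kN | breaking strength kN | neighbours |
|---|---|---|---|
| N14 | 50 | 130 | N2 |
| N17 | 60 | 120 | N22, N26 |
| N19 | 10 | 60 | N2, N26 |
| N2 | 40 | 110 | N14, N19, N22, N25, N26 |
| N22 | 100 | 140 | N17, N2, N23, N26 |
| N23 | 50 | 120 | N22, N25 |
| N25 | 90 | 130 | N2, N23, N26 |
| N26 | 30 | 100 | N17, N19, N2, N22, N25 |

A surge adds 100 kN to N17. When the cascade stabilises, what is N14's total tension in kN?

Round 1 — N17 at 160 > 120. N17 snaps.
  N17 sheds 160 kN to N22, N26: 80 each.
    N22: 100+80 = 180 > 140
    N26: 30+80 = 110 > 100
Round 2 — N22, N26 snap.
  N22 sheds 180 kN to N2, N23: 90 each.
    N2: 40+90 = 130 > 110
    N23: 50+90 = 140 > 120
  N26 sheds 110 kN to N19, N2, N25: 36 each (2 lost).
    N19: 10+36 = 46 ≤ 60
    N2: 130+36 = 166 > 110
    N25: 90+36 = 126 ≤ 130
Round 3 — N2, N23 snap.
  N2 sheds 166 kN to N14, N19, N25: 55 each (1 lost).
    N14: 50+55 = 105 ≤ 130
    N19: 46+55 = 101 > 60
    N25: 126+55 = 181 > 130
  N23 sheds 140 kN to N25: 140 each.
    N25: 181+140 = 321 > 130
Round 4 — N19, N25 snap.
  N19 sheds 101 kN: no online neighbours, lost.
  N25 sheds 321 kN: no online neighbours, lost.
No further breaks.

105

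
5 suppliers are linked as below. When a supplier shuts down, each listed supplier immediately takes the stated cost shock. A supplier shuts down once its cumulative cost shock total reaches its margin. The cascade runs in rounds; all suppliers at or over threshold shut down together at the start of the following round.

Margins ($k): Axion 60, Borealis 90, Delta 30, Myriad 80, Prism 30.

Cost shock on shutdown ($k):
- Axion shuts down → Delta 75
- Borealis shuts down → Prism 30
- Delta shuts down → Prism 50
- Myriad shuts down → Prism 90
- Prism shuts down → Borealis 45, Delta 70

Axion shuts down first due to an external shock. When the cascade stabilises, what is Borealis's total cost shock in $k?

Round 1 — Axion shuts down (initial).
  Delta: +75 → 75 ≥ 30
Round 2 — Delta shuts down.
  Prism: +50 → 50 ≥ 30
Round 3 — Prism shuts down.
  Borealis: +45 → 45 < 90
No further shutdowns.

45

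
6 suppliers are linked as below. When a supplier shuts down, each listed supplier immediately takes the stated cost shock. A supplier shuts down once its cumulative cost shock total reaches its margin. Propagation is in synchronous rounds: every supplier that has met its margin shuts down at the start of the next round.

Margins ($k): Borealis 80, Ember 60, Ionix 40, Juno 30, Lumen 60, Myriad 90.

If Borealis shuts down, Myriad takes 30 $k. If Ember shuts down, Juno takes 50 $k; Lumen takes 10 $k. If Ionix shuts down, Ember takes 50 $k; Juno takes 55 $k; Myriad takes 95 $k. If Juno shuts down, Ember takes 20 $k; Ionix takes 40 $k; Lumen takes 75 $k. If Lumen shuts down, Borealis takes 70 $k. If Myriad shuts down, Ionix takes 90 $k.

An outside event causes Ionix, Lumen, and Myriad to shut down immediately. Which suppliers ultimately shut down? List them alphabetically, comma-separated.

Round 1 — Ionix, Lumen, Myriad shut down (initial).
  Borealis: +70 → 70 < 80
  Ember: +50 → 50 < 60
  Juno: +55 → 55 ≥ 30
Round 2 — Juno shuts down.
  Ember: +20 → 70 ≥ 60
Round 3 — Ember shuts down.
No further shutdowns.

Ember, Ionix, Juno, Lumen, Myriad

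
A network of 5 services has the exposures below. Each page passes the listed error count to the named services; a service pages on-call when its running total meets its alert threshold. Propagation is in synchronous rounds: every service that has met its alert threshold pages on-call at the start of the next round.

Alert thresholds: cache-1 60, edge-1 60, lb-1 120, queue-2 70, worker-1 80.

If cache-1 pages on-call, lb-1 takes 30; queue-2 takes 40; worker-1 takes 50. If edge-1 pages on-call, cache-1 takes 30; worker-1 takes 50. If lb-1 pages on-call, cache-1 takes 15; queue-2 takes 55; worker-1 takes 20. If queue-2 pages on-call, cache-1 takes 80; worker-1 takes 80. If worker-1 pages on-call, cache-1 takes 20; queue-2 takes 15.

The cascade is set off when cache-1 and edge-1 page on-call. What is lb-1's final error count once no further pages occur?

30

Round 1 — cache-1, edge-1 page on-call (initial).
  lb-1: +30 → 30 < 120
  queue-2: +40 → 40 < 70
  worker-1: +50+50 → 100 ≥ 80
Round 2 — worker-1 pages on-call.
  queue-2: +15 → 55 < 70
No further pages.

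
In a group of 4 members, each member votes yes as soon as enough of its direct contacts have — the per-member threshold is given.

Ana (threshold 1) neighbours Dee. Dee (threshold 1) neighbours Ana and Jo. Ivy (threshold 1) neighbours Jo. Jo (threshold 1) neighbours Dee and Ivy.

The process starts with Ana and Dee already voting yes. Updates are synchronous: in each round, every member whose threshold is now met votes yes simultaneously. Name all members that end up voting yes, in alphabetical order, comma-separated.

Ana, Dee, Ivy, Jo

Round 1 — Ana, Dee vote yes (initial).
Round 2 — checking thresholds:
  Jo: 1 of 2 neighbours ≥ 1, votes yes.
Round 3 — checking thresholds:
  Ivy: 1 of 1 neighbours ≥ 1, votes yes.
Round 4 — no new yes votes; cascade stops.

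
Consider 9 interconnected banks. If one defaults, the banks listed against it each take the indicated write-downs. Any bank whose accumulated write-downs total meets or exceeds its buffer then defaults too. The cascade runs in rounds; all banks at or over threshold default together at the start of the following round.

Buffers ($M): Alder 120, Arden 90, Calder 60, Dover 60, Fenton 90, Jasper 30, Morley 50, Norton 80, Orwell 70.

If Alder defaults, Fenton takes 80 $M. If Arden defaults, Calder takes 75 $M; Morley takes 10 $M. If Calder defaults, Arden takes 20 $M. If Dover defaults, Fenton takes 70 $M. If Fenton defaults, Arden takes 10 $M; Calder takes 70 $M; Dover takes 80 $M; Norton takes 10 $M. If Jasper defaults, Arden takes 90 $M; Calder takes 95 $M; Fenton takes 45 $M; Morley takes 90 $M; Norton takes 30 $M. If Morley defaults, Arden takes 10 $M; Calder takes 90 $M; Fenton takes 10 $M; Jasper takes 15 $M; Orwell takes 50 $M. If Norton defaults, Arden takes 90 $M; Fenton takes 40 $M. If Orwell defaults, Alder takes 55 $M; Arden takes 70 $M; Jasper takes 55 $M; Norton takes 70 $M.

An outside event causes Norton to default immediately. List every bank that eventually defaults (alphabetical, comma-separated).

Round 1 — Norton defaults (initial).
  Arden: +90 → 90 ≥ 90
  Fenton: +40 → 40 < 90
Round 2 — Arden defaults.
  Calder: +75 → 75 ≥ 60
  Morley: +10 → 10 < 50
Round 3 — Calder defaults.
No further defaults.

Arden, Calder, Norton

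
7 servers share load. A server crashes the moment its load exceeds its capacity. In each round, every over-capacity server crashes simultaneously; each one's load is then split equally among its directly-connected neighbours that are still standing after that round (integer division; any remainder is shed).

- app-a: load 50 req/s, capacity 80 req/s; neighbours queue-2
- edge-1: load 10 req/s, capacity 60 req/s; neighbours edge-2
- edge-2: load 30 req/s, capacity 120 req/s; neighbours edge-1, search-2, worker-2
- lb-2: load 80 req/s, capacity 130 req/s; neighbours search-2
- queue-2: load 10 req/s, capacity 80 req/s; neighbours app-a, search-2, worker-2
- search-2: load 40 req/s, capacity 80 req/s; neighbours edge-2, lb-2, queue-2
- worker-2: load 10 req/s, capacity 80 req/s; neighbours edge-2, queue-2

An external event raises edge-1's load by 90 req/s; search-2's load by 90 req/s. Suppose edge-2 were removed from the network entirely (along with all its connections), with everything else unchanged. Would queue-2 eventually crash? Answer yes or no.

With edge-2 removed:
Round 1 — edge-1 at 100 > 60; search-2 at 130 > 80. edge-1, search-2 crash.
  edge-1 sheds 100 req/s: no online neighbours, lost.
  search-2 sheds 130 req/s to lb-2, queue-2: 65 each.
    lb-2: 80+65 = 145 > 130
    queue-2: 10+65 = 75 ≤ 80
Round 2 — lb-2 crashes.
  lb-2 sheds 145 req/s: no online neighbours, lost.
No further crashes.

no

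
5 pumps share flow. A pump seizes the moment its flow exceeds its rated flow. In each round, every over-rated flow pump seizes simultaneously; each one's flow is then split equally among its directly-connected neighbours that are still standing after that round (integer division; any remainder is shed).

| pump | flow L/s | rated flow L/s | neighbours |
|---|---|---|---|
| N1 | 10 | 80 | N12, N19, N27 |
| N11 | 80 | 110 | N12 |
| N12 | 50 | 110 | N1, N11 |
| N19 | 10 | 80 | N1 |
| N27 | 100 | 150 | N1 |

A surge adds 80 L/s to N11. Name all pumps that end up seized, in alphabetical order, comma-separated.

Round 1 — N11 at 160 > 110. N11 seizes.
  N11 sheds 160 L/s to N12: 160 each.
    N12: 50+160 = 210 > 110
Round 2 — N12 seizes.
  N12 sheds 210 L/s to N1: 210 each.
    N1: 10+210 = 220 > 80
Round 3 — N1 seizes.
  N1 sheds 220 L/s to N19, N27: 110 each.
    N19: 10+110 = 120 > 80
    N27: 100+110 = 210 > 150
Round 4 — N19, N27 seize.
  N19 sheds 120 L/s: no online neighbours, lost.
  N27 sheds 210 L/s: no online neighbours, lost.
No further seizures.

N1, N11, N12, N19, N27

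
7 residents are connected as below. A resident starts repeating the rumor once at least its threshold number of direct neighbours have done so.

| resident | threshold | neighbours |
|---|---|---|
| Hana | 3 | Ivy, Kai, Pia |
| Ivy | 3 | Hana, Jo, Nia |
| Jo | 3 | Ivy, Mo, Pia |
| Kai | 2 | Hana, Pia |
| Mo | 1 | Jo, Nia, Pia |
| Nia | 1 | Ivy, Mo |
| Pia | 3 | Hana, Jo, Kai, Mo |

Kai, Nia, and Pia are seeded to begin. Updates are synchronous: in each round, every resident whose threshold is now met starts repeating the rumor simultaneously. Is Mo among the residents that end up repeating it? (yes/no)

yes

Round 1 — Kai, Nia, Pia start repeating the rumor (initial).
Round 2 — checking thresholds:
  Hana: 2 of 3 neighbours < 3, below threshold.
  Ivy: 1 of 3 neighbours < 3, below threshold.
  Jo: 1 of 3 neighbours < 3, below threshold.
  Mo: 2 of 3 neighbours ≥ 1, starts repeating the rumor.
Round 3 — no new spreads; cascade stops.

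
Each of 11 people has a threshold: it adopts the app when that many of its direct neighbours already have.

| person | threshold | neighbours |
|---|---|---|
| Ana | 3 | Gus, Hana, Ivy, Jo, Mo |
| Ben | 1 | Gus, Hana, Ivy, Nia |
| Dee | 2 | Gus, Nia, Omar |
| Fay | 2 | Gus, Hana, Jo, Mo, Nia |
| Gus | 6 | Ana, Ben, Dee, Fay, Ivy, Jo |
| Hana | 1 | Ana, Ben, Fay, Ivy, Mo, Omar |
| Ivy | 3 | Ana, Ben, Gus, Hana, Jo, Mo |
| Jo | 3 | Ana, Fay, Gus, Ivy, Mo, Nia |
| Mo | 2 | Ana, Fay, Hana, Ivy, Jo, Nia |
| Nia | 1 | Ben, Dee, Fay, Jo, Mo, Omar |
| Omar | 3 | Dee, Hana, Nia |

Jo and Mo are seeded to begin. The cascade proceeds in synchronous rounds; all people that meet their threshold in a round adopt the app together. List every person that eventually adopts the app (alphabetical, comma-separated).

Ana, Ben, Fay, Hana, Ivy, Jo, Mo, Nia

Round 1 — Jo, Mo adopt the app (initial).
Round 2 — checking thresholds:
  Ana: 2 of 5 neighbours < 3, below threshold.
  Fay: 2 of 5 neighbours ≥ 2, adopts the app.
  Gus: 1 of 6 neighbours < 6, below threshold.
  Hana: 1 of 6 neighbours ≥ 1, adopts the app.
  Ivy: 2 of 6 neighbours < 3, below threshold.
  Nia: 2 of 6 neighbours ≥ 1, adopts the app.
Round 3 — checking thresholds:
  Ana: 3 of 5 neighbours ≥ 3, adopts the app.
  Ben: 2 of 4 neighbours ≥ 1, adopts the app.
  Dee: 1 of 3 neighbours < 2, below threshold.
  Gus: 2 of 6 neighbours < 6, below threshold.
  Ivy: 3 of 6 neighbours ≥ 3, adopts the app.
  Omar: 2 of 3 neighbours < 3, below threshold.
Round 4 — no new adoptions; cascade stops.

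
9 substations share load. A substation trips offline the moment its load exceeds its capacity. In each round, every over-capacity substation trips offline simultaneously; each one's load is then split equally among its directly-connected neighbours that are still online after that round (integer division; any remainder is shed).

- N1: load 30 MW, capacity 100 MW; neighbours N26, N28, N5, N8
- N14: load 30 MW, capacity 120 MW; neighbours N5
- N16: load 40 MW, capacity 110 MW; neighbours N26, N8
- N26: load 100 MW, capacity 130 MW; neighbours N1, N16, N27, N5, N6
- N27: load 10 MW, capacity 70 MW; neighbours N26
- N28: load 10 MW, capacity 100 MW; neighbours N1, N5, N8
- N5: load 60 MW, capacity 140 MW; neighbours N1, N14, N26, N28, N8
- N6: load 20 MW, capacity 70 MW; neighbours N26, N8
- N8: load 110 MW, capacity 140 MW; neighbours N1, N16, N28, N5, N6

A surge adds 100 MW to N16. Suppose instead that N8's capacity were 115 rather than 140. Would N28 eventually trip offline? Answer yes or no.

With N8's capacity at 115:
Round 1 — N16 at 140 > 110. N16 trips offline.
  N16 sheds 140 MW to N26, N8: 70 each.
    N26: 100+70 = 170 > 130
    N8: 110+70 = 180 > 115
Round 2 — N26, N8 trip offline.
  N26 sheds 170 MW to N1, N27, N5, N6: 42 each (2 lost).
    N1: 30+42 = 72 ≤ 100
    N27: 10+42 = 52 ≤ 70
    N5: 60+42 = 102 ≤ 140
    N6: 20+42 = 62 ≤ 70
  N8 sheds 180 MW to N1, N28, N5, N6: 45 each.
    N1: 72+45 = 117 > 100
    N28: 10+45 = 55 ≤ 100
    N5: 102+45 = 147 > 140
    N6: 62+45 = 107 > 70
Round 3 — N1, N5, N6 trip offline.
  N1 sheds 117 MW to N28: 117 each.
    N28: 55+117 = 172 > 100
  N5 sheds 147 MW to N14, N28: 73 each (1 lost).
    N14: 30+73 = 103 ≤ 120
    N28: 172+73 = 245 > 100
  N6 sheds 107 MW: no online neighbours, lost.
Round 4 — N28 trips offline.
  N28 sheds 245 MW: no online neighbours, lost.
No further trips.

yes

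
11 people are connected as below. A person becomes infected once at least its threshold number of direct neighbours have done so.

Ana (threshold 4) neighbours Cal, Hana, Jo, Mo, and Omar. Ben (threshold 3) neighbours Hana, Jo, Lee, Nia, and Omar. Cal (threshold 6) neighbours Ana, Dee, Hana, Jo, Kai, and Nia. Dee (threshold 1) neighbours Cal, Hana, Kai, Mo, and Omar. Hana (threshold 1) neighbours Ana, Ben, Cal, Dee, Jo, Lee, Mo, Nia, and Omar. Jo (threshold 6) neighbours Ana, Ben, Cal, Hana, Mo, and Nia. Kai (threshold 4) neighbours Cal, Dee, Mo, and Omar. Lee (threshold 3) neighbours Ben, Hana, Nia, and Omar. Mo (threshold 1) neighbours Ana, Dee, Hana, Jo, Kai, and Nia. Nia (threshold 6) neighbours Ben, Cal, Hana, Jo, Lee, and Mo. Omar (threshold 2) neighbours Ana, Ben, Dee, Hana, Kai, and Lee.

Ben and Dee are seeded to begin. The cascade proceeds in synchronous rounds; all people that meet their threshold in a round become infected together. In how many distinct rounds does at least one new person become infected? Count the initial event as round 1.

3

Round 1 — Ben, Dee become infected (initial).
Round 2 — checking thresholds:
  Cal: 1 of 6 neighbours < 6, not yet.
  Hana: 2 of 9 neighbours ≥ 1, becomes infected.
  Jo: 1 of 6 neighbours < 6, not yet.
  Kai: 1 of 4 neighbours < 4, not yet.
  Lee: 1 of 4 neighbours < 3, not yet.
  Mo: 1 of 6 neighbours ≥ 1, becomes infected.
  Nia: 1 of 6 neighbours < 6, not yet.
  Omar: 2 of 6 neighbours ≥ 2, becomes infected.
Round 3 — checking thresholds:
  Ana: 3 of 5 neighbours < 4, not yet.
  Cal: 2 of 6 neighbours < 6, not yet.
  Jo: 3 of 6 neighbours < 6, not yet.
  Kai: 3 of 4 neighbours < 4, not yet.
  Lee: 3 of 4 neighbours ≥ 3, becomes infected.
  Nia: 3 of 6 neighbours < 6, not yet.
Round 4 — no new infections; cascade stops.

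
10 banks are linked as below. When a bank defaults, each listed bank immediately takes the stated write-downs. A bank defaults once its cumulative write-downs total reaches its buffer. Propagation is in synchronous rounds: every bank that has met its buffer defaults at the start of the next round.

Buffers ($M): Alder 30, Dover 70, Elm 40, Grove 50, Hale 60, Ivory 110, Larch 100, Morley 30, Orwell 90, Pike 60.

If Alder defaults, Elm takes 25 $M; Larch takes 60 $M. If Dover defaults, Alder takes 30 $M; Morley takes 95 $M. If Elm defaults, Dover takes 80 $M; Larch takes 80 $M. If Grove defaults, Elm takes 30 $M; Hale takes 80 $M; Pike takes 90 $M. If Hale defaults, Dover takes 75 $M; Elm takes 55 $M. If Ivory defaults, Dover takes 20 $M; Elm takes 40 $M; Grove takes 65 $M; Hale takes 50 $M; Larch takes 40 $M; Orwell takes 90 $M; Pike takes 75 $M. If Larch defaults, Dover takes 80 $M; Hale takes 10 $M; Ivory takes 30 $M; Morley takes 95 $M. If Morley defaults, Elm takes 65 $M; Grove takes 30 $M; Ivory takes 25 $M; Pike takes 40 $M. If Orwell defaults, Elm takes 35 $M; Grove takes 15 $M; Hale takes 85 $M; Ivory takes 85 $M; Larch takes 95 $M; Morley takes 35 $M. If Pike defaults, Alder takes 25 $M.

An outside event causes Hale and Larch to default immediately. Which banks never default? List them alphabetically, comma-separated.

Round 1 — Hale, Larch default (initial).
  Dover: +75+80 → 155 ≥ 70
  Elm: +55 → 55 ≥ 40
  Ivory: +30 → 30 < 110
  Morley: +95 → 95 ≥ 30
Round 2 — Dover, Elm, Morley default.
  Alder: +30 → 30 ≥ 30
  Grove: +30 → 30 < 50
  Ivory: +25 → 55 < 110
  Pike: +40 → 40 < 60
Round 3 — Alder defaults.
No further defaults.

Grove, Ivory, Orwell, Pike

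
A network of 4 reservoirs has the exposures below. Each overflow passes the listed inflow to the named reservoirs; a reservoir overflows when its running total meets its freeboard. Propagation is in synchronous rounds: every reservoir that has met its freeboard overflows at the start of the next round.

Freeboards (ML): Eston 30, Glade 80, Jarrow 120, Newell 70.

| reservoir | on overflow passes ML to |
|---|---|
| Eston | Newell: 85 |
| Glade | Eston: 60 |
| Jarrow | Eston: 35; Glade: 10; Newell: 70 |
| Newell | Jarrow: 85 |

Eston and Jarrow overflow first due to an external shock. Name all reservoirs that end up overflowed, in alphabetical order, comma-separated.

Round 1 — Eston, Jarrow overflow (initial).
  Glade: +10 → 10 < 80
  Newell: +85+70 → 155 ≥ 70
Round 2 — Newell overflows.
No further overflows.

Eston, Jarrow, Newell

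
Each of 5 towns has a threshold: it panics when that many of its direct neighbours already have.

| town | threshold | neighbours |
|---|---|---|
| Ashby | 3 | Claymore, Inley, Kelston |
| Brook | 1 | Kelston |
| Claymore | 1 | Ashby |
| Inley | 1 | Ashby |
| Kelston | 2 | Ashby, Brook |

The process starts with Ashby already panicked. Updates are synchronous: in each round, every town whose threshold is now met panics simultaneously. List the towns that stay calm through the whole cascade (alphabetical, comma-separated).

Brook, Kelston

Round 1 — Ashby panics (initial).
Round 2 — checking thresholds:
  Claymore: 1 of 1 neighbours ≥ 1, panics.
  Inley: 1 of 1 neighbours ≥ 1, panics.
  Kelston: 1 of 2 neighbours < 2, below threshold.
Round 3 — no new panics; cascade stops.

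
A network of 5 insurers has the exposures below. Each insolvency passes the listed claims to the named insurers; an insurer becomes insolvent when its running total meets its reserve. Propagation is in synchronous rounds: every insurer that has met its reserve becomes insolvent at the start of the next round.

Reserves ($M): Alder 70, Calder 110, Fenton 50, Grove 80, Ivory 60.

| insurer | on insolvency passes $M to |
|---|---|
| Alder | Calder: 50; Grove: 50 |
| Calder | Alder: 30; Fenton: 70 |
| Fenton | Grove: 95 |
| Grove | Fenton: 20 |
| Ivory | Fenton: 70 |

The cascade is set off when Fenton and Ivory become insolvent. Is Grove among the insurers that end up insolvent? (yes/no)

yes

Round 1 — Fenton, Ivory become insolvent (initial).
  Grove: +95 → 95 ≥ 80
Round 2 — Grove becomes insolvent.
No further insolvencies.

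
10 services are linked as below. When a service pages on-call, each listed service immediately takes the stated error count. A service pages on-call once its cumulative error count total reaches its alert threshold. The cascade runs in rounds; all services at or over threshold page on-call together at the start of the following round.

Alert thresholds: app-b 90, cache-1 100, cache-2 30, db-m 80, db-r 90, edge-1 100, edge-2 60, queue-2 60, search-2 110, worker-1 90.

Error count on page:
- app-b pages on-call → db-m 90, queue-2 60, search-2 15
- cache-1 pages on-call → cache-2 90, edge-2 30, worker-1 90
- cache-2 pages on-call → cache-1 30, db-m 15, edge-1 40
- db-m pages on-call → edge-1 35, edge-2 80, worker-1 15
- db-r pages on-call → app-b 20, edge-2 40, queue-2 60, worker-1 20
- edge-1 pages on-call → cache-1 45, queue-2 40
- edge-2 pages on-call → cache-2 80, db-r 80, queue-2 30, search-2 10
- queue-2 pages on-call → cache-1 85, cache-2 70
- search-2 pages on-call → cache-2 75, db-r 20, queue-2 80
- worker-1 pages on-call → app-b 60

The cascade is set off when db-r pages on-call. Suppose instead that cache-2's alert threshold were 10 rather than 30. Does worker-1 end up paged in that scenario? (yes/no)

With cache-2's alert threshold at 10:
Round 1 — db-r pages on-call (initial).
  app-b: +20 → 20 < 90
  edge-2: +40 → 40 < 60
  queue-2: +60 → 60 ≥ 60
  worker-1: +20 → 20 < 90
Round 2 — queue-2 pages on-call.
  cache-1: +85 → 85 < 100
  cache-2: +70 → 70 ≥ 10
Round 3 — cache-2 pages on-call.
  cache-1: +30 → 115 ≥ 100
  db-m: +15 → 15 < 80
  edge-1: +40 → 40 < 100
Round 4 — cache-1 pages on-call.
  edge-2: +30 → 70 ≥ 60
  worker-1: +90 → 110 ≥ 90
Round 5 — edge-2, worker-1 page on-call.
  app-b: +60 → 80 < 90
  search-2: +10 → 10 < 110
No further pages.

yes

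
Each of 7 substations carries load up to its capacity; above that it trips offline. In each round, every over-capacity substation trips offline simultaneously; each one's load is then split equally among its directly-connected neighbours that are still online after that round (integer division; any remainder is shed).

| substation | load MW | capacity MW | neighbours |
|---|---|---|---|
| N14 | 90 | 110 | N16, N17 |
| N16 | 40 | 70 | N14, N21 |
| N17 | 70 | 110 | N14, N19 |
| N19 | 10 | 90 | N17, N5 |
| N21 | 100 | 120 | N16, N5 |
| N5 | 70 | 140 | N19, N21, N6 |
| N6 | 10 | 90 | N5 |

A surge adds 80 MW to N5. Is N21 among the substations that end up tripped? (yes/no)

Round 1 — N5 at 150 > 140. N5 trips offline.
  N5 sheds 150 MW to N19, N21, N6: 50 each.
    N19: 10+50 = 60 ≤ 90
    N21: 100+50 = 150 > 120
    N6: 10+50 = 60 ≤ 90
Round 2 — N21 trips offline.
  N21 sheds 150 MW to N16: 150 each.
    N16: 40+150 = 190 > 70
Round 3 — N16 trips offline.
  N16 sheds 190 MW to N14: 190 each.
    N14: 90+190 = 280 > 110
Round 4 — N14 trips offline.
  N14 sheds 280 MW to N17: 280 each.
    N17: 70+280 = 350 > 110
Round 5 — N17 trips offline.
  N17 sheds 350 MW to N19: 350 each.
    N19: 60+350 = 410 > 90
Round 6 — N19 trips offline.
  N19 sheds 410 MW: no online neighbours, lost.
No further trips.

yes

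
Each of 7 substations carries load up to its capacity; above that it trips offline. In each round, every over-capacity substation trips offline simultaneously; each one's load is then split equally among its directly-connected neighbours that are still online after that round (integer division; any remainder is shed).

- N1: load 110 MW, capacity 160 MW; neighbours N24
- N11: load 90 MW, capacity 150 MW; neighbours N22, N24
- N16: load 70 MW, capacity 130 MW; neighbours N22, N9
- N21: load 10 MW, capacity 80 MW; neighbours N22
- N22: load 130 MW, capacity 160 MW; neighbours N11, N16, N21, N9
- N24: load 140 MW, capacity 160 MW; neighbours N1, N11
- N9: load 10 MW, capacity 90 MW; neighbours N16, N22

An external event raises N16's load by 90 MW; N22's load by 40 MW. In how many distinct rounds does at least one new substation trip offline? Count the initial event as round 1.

2

Round 1 — N16 at 160 > 130; N22 at 170 > 160. N16, N22 trip offline.
  N16 sheds 160 MW to N9: 160 each.
    N9: 10+160 = 170 > 90
  N22 sheds 170 MW to N11, N21, N9: 56 each (2 lost).
    N11: 90+56 = 146 ≤ 150
    N21: 10+56 = 66 ≤ 80
    N9: 170+56 = 226 > 90
Round 2 — N9 trips offline.
  N9 sheds 226 MW: no online neighbours, lost.
No further trips.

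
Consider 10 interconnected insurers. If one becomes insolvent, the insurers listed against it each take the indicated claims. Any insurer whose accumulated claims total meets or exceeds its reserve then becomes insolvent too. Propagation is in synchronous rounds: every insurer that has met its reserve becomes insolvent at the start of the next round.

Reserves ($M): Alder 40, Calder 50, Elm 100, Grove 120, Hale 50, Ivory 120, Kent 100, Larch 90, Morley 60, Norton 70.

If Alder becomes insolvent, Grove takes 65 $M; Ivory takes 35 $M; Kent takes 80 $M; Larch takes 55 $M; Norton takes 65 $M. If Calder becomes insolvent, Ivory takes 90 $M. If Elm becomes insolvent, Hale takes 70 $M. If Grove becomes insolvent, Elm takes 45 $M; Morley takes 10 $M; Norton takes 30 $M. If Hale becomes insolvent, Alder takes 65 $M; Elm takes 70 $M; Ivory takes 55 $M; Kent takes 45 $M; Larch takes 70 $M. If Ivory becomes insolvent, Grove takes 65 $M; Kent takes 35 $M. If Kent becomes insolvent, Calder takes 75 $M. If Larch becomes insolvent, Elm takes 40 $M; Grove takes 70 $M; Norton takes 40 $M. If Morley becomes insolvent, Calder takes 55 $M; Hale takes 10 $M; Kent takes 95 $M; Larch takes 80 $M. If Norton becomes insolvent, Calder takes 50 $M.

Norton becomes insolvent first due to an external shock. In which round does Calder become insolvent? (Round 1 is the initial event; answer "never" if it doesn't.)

2

Round 1 — Norton becomes insolvent (initial).
  Calder: +50 → 50 ≥ 50
Round 2 — Calder becomes insolvent.
  Ivory: +90 → 90 < 120
No further insolvencies.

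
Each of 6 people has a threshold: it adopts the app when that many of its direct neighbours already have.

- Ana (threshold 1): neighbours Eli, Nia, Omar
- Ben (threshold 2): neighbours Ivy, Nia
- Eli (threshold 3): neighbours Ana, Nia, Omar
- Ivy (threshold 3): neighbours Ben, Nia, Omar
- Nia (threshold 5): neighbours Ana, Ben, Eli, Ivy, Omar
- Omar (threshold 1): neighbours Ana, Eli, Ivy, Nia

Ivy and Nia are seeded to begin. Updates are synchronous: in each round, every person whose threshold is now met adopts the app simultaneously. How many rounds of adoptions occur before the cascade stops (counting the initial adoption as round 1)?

Round 1 — Ivy, Nia adopt the app (initial).
Round 2 — checking thresholds:
  Ana: 1 of 3 neighbours ≥ 1, adopts the app.
  Ben: 2 of 2 neighbours ≥ 2, adopts the app.
  Eli: 1 of 3 neighbours < 3, holds.
  Omar: 2 of 4 neighbours ≥ 1, adopts the app.
Round 3 — checking thresholds:
  Eli: 3 of 3 neighbours ≥ 3, adopts the app.
Round 4 — no new adoptions; cascade stops.

3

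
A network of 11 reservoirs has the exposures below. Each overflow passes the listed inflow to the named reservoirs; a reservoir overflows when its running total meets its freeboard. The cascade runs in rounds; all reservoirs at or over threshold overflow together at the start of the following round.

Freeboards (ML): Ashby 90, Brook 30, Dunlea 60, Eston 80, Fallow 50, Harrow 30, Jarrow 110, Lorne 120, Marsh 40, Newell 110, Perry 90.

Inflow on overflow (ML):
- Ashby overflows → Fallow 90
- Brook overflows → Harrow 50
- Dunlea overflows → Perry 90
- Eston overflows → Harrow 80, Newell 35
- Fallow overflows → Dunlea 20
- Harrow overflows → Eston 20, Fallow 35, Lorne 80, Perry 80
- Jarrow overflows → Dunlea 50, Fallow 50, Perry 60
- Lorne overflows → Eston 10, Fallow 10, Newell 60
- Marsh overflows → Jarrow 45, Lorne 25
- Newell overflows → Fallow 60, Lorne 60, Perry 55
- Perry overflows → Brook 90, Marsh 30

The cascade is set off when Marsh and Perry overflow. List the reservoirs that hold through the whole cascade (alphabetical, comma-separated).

Round 1 — Marsh, Perry overflow (initial).
  Brook: +90 → 90 ≥ 30
  Jarrow: +45 → 45 < 110
  Lorne: +25 → 25 < 120
Round 2 — Brook overflows.
  Harrow: +50 → 50 ≥ 30
Round 3 — Harrow overflows.
  Eston: +20 → 20 < 80
  Fallow: +35 → 35 < 50
  Lorne: +80 → 105 < 120
No further overflows.

Ashby, Dunlea, Eston, Fallow, Jarrow, Lorne, Newell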